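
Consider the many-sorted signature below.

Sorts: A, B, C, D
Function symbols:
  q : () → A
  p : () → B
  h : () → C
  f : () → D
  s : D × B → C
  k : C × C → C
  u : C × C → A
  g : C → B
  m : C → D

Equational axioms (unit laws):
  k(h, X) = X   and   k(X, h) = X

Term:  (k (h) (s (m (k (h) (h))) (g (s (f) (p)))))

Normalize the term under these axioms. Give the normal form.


normal form = (s (m (h)) (g (s (f) (p))))

1. (k (h) (s (m (k (h) (h))) (g (s (f) (p)))))  →  (s (m (k (h) (h))) (g (s (f) (p))))
2. (s (m (k (h) (h))) (g (s (f) (p))))  →  (s (m (h)) (g (s (f) (p))))


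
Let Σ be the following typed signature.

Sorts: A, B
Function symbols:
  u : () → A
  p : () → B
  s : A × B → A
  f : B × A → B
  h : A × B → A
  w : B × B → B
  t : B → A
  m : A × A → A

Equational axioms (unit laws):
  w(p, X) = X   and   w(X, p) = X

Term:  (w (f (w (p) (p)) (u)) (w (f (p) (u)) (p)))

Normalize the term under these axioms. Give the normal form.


1. (w (f (w (p) (p)) (u)) (w (f (p) (u)) (p)))  →  (w (f (p) (u)) (w (f (p) (u)) (p)))
2. (w (f (p) (u)) (w (f (p) (u)) (p)))  →  (w (f (p) (u)) (f (p) (u)))

normal form = (w (f (p) (u)) (f (p) (u)))


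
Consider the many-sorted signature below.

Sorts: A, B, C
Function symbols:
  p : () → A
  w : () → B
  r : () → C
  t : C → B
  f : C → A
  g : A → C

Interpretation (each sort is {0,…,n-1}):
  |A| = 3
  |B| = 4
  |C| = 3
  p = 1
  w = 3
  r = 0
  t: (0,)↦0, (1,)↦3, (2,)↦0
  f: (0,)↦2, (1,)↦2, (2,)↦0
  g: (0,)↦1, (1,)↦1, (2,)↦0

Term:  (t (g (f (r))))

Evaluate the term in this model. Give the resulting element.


  r = 0
  (f (r)) = f(0,) = 2
  (g (f (r))) = g(2,) = 0
  (t (g (f (r)))) = t(0,) = 0

value = 0


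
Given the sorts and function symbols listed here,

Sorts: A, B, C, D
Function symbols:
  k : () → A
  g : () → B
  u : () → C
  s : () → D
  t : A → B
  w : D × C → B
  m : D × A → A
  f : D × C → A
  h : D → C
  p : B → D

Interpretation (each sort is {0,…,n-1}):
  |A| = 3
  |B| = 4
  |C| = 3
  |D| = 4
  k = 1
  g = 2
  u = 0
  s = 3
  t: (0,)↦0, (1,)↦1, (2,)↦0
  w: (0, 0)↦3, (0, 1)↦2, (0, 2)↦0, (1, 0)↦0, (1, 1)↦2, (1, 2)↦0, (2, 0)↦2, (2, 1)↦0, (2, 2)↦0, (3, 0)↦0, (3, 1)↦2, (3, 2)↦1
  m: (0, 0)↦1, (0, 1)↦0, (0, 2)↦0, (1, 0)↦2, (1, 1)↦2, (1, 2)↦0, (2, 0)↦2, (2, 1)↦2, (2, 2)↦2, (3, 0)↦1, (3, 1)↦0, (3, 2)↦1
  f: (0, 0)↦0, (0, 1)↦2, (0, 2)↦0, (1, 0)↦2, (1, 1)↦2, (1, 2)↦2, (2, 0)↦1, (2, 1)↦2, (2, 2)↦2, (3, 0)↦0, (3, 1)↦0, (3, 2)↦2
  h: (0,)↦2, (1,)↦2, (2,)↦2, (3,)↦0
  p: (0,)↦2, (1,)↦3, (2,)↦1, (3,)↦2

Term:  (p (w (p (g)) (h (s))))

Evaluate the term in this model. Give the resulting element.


  g = 2
  (p (g)) = p(2,) = 1
  s = 3
  (h (s)) = h(3,) = 0
  (w (p (g)) (h (s))) = w(1, 0) = 0
  (p (w (p (g)) (h (s)))) = p(0,) = 2

value = 2


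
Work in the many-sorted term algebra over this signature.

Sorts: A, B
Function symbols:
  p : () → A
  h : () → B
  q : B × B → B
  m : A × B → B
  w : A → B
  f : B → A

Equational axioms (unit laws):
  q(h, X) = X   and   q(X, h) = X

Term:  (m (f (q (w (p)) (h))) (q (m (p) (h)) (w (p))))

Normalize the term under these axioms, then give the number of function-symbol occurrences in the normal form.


size = 10

1. (m (f (q (w (p)) (h))) (q (m (p) (h)) (w (p))))  →  (m (f (w (p))) (q (m (p) (h)) (w (p))))
normal form: (m (f (w (p))) (q (m (p) (h)) (w (p))))


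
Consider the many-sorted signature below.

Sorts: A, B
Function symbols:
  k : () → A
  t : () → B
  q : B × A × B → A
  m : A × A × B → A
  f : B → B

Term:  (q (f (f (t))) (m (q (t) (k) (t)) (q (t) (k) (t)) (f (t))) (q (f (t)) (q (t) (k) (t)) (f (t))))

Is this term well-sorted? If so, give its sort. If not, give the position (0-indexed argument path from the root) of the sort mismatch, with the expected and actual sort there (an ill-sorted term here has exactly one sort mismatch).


ill-sorted at position [2]: expected B, got A

      (t) : B
    (f (t)) : B
  (f (f (t))) : B
      (t) : B
      (k) : A
      (t) : B
    (q (t) (k) (t)) : A
      (t) : B
      (k) : A
      (t) : B
    (q (t) (k) (t)) : A
      (t) : B
    (f (t)) : B
  (m (q (t) (k) (t)) (q (t) (k) (t)) (f (t))) : A
      (t) : B
    (f (t)) : B
      (t) : B
      (k) : A
      (t) : B
    (q (t) (k) (t)) : A
      (t) : B
    (f (t)) : B
  (q (f (t)) (q (t) (k) (t)) (f (t))) : A
(q (f (f (t))) (m (q (t) (k) (t)) (q (t) (k) (t)) (f (t))) (q (f (t)) (q (t) (k) (t)) (f (t)))) : ✗ arg 2 at [2] has sort A, expected B


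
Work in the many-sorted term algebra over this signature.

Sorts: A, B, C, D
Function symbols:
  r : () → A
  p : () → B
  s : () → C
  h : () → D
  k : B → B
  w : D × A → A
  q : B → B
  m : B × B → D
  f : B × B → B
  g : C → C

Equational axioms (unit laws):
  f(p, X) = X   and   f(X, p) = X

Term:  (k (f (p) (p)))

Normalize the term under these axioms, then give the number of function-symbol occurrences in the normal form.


size = 2

1. (k (f (p) (p)))  →  (k (p))
normal form: (k (p))


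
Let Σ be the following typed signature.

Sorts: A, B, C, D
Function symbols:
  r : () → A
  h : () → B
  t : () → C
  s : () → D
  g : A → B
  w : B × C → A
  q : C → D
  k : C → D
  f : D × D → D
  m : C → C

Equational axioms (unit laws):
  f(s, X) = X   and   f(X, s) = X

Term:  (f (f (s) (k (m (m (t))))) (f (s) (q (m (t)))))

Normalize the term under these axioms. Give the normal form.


normal form = (f (k (m (m (t)))) (q (m (t))))

1. (f (f (s) (k (m (m (t))))) (f (s) (q (m (t)))))  →  (f (k (m (m (t)))) (f (s) (q (m (t)))))
2. (f (k (m (m (t)))) (f (s) (q (m (t)))))  →  (f (k (m (m (t)))) (q (m (t))))


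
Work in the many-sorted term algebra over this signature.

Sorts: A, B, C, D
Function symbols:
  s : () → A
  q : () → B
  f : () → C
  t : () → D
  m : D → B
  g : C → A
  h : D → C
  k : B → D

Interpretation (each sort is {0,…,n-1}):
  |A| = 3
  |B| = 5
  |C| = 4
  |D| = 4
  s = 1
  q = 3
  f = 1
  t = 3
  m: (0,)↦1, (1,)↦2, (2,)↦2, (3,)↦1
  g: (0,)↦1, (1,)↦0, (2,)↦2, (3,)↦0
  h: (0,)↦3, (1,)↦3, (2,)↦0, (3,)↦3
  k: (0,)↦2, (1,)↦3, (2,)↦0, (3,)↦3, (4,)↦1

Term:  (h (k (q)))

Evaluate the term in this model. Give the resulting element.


  q = 3
  (k (q)) = k(3,) = 3
  (h (k (q))) = h(3,) = 3

value = 3


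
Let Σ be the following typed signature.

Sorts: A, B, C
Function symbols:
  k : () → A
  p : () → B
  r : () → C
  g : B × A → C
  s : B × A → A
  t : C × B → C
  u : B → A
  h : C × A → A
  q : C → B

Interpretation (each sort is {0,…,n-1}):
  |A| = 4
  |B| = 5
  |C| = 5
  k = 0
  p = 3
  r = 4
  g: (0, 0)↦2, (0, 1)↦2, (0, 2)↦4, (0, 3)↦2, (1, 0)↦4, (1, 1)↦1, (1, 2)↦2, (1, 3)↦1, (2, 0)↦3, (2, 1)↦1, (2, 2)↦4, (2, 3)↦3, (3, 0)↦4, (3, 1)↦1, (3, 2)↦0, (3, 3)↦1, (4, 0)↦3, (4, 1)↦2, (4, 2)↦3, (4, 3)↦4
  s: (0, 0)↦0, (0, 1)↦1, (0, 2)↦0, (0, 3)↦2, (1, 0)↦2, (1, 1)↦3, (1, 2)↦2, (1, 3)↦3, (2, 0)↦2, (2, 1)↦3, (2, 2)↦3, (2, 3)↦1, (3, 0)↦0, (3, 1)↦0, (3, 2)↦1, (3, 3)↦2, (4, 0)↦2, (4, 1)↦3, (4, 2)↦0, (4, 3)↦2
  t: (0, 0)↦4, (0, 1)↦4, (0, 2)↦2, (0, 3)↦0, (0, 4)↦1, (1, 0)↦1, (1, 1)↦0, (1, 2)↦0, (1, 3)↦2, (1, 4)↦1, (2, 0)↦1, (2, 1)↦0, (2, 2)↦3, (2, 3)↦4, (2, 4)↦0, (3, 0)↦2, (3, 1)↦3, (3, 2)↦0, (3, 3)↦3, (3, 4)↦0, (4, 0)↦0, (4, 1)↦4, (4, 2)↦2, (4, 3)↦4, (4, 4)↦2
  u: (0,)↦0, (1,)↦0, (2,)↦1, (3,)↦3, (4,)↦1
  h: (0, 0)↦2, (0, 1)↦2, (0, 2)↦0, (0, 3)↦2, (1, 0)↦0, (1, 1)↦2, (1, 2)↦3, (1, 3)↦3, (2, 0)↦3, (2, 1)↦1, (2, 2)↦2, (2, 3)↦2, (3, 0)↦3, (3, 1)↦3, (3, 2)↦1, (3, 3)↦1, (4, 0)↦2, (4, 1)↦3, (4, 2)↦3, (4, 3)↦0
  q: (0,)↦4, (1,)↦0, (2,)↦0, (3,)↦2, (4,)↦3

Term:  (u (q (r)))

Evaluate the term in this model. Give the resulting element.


value = 3

  r = 4
  (q (r)) = q(4,) = 3
  (u (q (r))) = u(3,) = 3


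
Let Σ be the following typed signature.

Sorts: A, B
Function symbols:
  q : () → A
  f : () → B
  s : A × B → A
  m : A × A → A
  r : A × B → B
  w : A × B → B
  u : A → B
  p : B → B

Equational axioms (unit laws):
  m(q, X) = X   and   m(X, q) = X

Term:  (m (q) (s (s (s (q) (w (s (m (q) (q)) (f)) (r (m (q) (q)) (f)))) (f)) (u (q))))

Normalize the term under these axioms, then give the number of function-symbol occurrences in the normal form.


size = 14

1. (m (q) (s (s (s (q) (w (s (m (q) (q)) (f)) (r (m (q) (q)) (f)))) (f)) (u (q))))  →  (s (s (s (q) (w (s (m (q) (q)) (f)) (r (m (q) (q)) (f)))) (f)) (u (q)))
2. (s (s (s (q) (w (s (m (q) (q)) (f)) (r (m (q) (q)) (f)))) (f)) (u (q)))  →  (s (s (s (q) (w (s (q) (f)) (r (m (q) (q)) (f)))) (f)) (u (q)))
3. (s (s (s (q) (w (s (q) (f)) (r (m (q) (q)) (f)))) (f)) (u (q)))  →  (s (s (s (q) (w (s (q) (f)) (r (q) (f)))) (f)) (u (q)))
normal form: (s (s (s (q) (w (s (q) (f)) (r (q) (f)))) (f)) (u (q)))


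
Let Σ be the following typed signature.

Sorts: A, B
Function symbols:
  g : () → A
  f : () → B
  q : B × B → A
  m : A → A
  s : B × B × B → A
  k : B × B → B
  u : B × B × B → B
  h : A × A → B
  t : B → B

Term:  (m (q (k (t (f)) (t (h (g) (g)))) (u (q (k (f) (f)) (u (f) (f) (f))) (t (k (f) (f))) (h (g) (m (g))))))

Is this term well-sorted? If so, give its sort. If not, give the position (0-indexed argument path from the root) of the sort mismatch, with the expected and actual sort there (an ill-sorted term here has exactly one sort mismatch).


ill-sorted at position [0, 1, 0]: expected B, got A

        (f) : B
      (t (f)) : B
          (g) : A
          (g) : A
        (h (g) (g)) : B
      (t (h (g) (g))) : B
    (k (t (f)) (t (h (g) (g)))) : B
          (f) : B
          (f) : B
        (k (f) (f)) : B
          (f) : B
          (f) : B
          (f) : B
        (u (f) (f) (f)) : B
      (q (k (f) (f)) (u (f) (f) (f))) : A
          (f) : B
          (f) : B
        (k (f) (f)) : B
      (t (k (f) (f))) : B
        (g) : A
          (g) : A
        (m (g)) : A
      (h (g) (m (g))) : B
    (u (q (k (f) (f)) (u (f) (f) (f))) (t (k (f) (f))) (h (g) (m (g)))) : ✗ arg 0 at [0, 1, 0] has sort A, expected B


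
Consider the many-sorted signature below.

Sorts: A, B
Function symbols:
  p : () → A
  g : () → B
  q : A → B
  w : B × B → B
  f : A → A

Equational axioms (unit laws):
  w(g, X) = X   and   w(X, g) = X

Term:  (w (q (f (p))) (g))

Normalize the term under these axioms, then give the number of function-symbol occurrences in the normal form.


1. (w (q (f (p))) (g))  →  (q (f (p)))
normal form: (q (f (p)))

size = 3


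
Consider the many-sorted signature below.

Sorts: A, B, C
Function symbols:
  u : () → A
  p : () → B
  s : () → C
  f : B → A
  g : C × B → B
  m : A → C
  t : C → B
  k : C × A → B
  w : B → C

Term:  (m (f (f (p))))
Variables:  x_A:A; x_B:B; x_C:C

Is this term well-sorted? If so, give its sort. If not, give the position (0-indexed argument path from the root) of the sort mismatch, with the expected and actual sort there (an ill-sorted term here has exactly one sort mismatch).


ill-sorted at position [0, 0]: expected B, got A

      (p) : B
    (f (p)) : A
  (f (f (p))) : ✗ arg 0 at [0, 0] has sort A, expected B


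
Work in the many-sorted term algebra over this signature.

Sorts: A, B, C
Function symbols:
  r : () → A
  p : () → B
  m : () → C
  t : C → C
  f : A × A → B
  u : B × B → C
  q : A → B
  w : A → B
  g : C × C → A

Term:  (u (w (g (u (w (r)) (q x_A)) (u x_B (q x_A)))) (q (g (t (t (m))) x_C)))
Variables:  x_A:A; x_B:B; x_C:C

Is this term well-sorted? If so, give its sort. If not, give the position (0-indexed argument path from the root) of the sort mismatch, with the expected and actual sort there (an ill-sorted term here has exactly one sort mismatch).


          (r) : A
        (w (r)) : B
          x_A : A
        (q x_A) : B
      (u (w (r)) (q x_A)) : C
        x_B : B
          x_A : A
        (q x_A) : B
      (u x_B (q x_A)) : C
    (g (u (w (r)) (q x_A)) (u x_B (q x_A))) : A
  (w (g (u (w (r)) (q x_A)) (u x_B (q x_A)))) : B
          (m) : C
        (t (m)) : C
      (t (t (m))) : C
      x_C : C
    (g (t (t (m))) x_C) : A
  (q (g (t (t (m))) x_C)) : B
(u (w (g (u (w (r)) (q x_A)) (u x_B (q x_A)))) (q (g (t (t (m))) x_C))) : C

well-sorted; sort = C


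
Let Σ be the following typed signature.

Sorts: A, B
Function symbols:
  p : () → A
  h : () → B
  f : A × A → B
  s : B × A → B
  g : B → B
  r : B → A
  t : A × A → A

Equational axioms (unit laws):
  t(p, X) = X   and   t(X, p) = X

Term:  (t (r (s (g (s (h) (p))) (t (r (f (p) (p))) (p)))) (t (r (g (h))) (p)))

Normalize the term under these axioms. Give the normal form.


1. (t (r (s (g (s (h) (p))) (t (r (f (p) (p))) (p)))) (t (r (g (h))) (p)))  →  (t (r (s (g (s (h) (p))) (r (f (p) (p))))) (t (r (g (h))) (p)))
2. (t (r (s (g (s (h) (p))) (r (f (p) (p))))) (t (r (g (h))) (p)))  →  (t (r (s (g (s (h) (p))) (r (f (p) (p))))) (r (g (h))))

normal form = (t (r (s (g (s (h) (p))) (r (f (p) (p))))) (r (g (h))))


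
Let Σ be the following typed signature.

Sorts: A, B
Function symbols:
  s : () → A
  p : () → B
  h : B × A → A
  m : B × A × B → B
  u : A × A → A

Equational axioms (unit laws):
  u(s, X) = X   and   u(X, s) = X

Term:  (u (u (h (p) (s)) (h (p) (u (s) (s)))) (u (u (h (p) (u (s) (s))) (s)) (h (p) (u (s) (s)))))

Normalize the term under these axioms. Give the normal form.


normal form = (u (u (h (p) (s)) (h (p) (s))) (u (h (p) (s)) (h (p) (s))))

1. (u (u (h (p) (s)) (h (p) (u (s) (s)))) (u (u (h (p) (u (s) (s))) (s)) (h (p) (u (s) (s)))))  →  (u (u (h (p) (s)) (h (p) (s))) (u (u (h (p) (u (s) (s))) (s)) (h (p) (u (s) (s)))))
2. (u (u (h (p) (s)) (h (p) (s))) (u (u (h (p) (u (s) (s))) (s)) (h (p) (u (s) (s)))))  →  (u (u (h (p) (s)) (h (p) (s))) (u (h (p) (u (s) (s))) (h (p) (u (s) (s)))))
3. (u (u (h (p) (s)) (h (p) (s))) (u (h (p) (u (s) (s))) (h (p) (u (s) (s)))))  →  (u (u (h (p) (s)) (h (p) (s))) (u (h (p) (s)) (h (p) (u (s) (s)))))
4. (u (u (h (p) (s)) (h (p) (s))) (u (h (p) (s)) (h (p) (u (s) (s)))))  →  (u (u (h (p) (s)) (h (p) (s))) (u (h (p) (s)) (h (p) (s))))


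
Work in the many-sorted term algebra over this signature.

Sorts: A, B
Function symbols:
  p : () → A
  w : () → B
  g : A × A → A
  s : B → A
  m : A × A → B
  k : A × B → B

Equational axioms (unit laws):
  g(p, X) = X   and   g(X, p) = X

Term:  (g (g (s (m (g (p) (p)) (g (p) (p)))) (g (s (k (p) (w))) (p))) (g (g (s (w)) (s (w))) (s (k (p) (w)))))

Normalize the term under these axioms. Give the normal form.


normal form = (g (g (s (m (p) (p))) (s (k (p) (w)))) (g (g (s (w)) (s (w))) (s (k (p) (w)))))

1. (g (g (s (m (g (p) (p)) (g (p) (p)))) (g (s (k (p) (w))) (p))) (g (g (s (w)) (s (w))) (s (k (p) (w)))))  →  (g (g (s (m (p) (g (p) (p)))) (g (s (k (p) (w))) (p))) (g (g (s (w)) (s (w))) (s (k (p) (w)))))
2. (g (g (s (m (p) (g (p) (p)))) (g (s (k (p) (w))) (p))) (g (g (s (w)) (s (w))) (s (k (p) (w)))))  →  (g (g (s (m (p) (p))) (g (s (k (p) (w))) (p))) (g (g (s (w)) (s (w))) (s (k (p) (w)))))
3. (g (g (s (m (p) (p))) (g (s (k (p) (w))) (p))) (g (g (s (w)) (s (w))) (s (k (p) (w)))))  →  (g (g (s (m (p) (p))) (s (k (p) (w)))) (g (g (s (w)) (s (w))) (s (k (p) (w)))))


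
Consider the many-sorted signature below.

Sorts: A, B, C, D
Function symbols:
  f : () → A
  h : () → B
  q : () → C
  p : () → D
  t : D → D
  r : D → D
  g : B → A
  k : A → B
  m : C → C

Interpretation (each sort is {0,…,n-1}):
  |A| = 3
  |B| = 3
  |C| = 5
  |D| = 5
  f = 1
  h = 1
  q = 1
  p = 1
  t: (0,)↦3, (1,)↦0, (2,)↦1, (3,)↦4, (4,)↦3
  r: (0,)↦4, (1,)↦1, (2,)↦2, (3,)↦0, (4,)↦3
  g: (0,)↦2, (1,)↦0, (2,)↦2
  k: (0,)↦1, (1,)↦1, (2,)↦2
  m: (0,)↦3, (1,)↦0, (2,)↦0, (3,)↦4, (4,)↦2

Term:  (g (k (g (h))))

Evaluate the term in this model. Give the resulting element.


  h = 1
  (g (h)) = g(1,) = 0
  (k (g (h))) = k(0,) = 1
  (g (k (g (h)))) = g(1,) = 0

value = 0


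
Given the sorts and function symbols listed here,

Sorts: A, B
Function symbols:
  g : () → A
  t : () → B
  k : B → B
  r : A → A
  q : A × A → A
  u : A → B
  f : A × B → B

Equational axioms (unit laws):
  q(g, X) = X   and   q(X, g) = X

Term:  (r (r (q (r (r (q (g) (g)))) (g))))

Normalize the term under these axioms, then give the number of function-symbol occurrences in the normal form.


size = 5

1. (r (r (q (r (r (q (g) (g)))) (g))))  →  (r (r (r (r (q (g) (g))))))
2. (r (r (r (r (q (g) (g))))))  →  (r (r (r (r (g)))))
normal form: (r (r (r (r (g)))))


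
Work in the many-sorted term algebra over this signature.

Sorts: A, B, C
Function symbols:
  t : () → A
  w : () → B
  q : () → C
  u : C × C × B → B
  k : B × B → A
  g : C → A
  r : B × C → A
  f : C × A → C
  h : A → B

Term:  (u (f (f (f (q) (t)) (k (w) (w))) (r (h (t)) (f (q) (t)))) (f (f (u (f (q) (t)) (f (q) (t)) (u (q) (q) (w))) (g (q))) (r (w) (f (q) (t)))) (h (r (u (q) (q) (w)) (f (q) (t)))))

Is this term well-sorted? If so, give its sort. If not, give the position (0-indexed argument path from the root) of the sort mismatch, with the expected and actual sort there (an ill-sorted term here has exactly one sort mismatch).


        (q) : C
        (t) : A
      (f (q) (t)) : C
        (w) : B
        (w) : B
      (k (w) (w)) : A
    (f (f (q) (t)) (k (w) (w))) : C
        (t) : A
      (h (t)) : B
        (q) : C
        (t) : A
      (f (q) (t)) : C
    (r (h (t)) (f (q) (t))) : A
  (f (f (f (q) (t)) (k (w) (w))) (r (h (t)) (f (q) (t)))) : C
          (q) : C
          (t) : A
        (f (q) (t)) : C
          (q) : C
          (t) : A
        (f (q) (t)) : C
          (q) : C
          (q) : C
          (w) : B
        (u (q) (q) (w)) : B
      (u (f (q) (t)) (f (q) (t)) (u (q) (q) (w))) : B
        (q) : C
      (g (q)) : A
    (f (u (f (q) (t)) (f (q) (t)) (u (q) (q) (w))) (g (q))) : ✗ arg 0 at [1, 0, 0] has sort B, expected C
      (w) : B
        (q) : C
        (t) : A
      (f (q) (t)) : C
    (r (w) (f (q) (t))) : A
        (q) : C
        (q) : C
        (w) : B
      (u (q) (q) (w)) : B
        (q) : C
        (t) : A
      (f (q) (t)) : C
    (r (u (q) (q) (w)) (f (q) (t))) : A
  (h (r (u (q) (q) (w)) (f (q) (t)))) : B

ill-sorted at position [1, 0, 0]: expected C, got B


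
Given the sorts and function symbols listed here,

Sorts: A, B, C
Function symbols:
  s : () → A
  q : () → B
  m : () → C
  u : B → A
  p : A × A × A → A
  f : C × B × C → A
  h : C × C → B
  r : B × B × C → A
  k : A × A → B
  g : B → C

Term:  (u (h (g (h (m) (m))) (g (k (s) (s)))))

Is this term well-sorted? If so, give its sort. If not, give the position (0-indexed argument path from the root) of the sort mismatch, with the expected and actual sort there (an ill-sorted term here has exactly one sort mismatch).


        (m) : C
        (m) : C
      (h (m) (m)) : B
    (g (h (m) (m))) : C
        (s) : A
        (s) : A
      (k (s) (s)) : B
    (g (k (s) (s))) : C
  (h (g (h (m) (m))) (g (k (s) (s)))) : B
(u (h (g (h (m) (m))) (g (k (s) (s))))) : A

well-sorted; sort = A


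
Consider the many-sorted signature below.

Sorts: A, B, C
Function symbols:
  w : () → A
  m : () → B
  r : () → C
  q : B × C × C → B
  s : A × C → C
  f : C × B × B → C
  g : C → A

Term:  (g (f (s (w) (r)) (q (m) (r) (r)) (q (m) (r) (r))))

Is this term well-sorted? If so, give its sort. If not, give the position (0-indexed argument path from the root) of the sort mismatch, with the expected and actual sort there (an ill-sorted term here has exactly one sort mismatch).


well-sorted; sort = A

      (w) : A
      (r) : C
    (s (w) (r)) : C
      (m) : B
      (r) : C
      (r) : C
    (q (m) (r) (r)) : B
      (m) : B
      (r) : C
      (r) : C
    (q (m) (r) (r)) : B
  (f (s (w) (r)) (q (m) (r) (r)) (q (m) (r) (r))) : C
(g (f (s (w) (r)) (q (m) (r) (r)) (q (m) (r) (r)))) : A


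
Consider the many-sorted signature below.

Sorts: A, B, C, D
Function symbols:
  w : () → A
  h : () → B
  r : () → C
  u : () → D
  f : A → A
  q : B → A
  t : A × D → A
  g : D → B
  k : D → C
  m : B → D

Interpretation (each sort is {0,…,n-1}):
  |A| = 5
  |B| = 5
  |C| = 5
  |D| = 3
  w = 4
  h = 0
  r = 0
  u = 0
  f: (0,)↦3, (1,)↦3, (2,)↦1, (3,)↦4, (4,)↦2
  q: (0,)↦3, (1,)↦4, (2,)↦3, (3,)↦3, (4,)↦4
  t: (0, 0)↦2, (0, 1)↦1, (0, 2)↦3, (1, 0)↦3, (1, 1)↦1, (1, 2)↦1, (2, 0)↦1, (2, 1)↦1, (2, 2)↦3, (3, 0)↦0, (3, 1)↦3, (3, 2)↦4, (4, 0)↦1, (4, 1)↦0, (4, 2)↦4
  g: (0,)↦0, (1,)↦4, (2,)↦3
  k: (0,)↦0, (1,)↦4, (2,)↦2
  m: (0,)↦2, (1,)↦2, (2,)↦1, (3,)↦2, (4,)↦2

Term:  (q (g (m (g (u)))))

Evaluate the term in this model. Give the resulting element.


value = 3

  u = 0
  (g (u)) = g(0,) = 0
  (m (g (u))) = m(0,) = 2
  (g (m (g (u)))) = g(2,) = 3
  (q (g (m (g (u))))) = q(3,) = 3


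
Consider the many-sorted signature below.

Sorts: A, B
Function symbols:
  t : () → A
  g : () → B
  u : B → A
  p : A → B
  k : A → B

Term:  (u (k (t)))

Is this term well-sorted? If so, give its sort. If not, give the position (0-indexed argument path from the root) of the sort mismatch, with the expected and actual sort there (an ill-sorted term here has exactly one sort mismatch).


well-sorted; sort = A

    (t) : A
  (k (t)) : B
(u (k (t))) : A


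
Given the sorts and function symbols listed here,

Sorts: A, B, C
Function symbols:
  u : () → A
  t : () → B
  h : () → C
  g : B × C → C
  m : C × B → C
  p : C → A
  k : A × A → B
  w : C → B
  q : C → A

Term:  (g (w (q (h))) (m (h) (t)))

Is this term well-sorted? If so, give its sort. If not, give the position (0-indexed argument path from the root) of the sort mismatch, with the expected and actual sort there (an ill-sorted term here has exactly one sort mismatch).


ill-sorted at position [0, 0]: expected C, got A

      (h) : C
    (q (h)) : A
  (w (q (h))) : ✗ arg 0 at [0, 0] has sort A, expected C
    (h) : C
    (t) : B
  (m (h) (t)) : C


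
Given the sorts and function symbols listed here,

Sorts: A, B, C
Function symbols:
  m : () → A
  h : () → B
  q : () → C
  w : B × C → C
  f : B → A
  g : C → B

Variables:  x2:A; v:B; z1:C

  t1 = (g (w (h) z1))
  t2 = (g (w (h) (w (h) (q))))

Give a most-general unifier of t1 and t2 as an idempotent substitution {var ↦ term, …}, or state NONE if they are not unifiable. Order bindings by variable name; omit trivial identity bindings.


{z1 ↦ (w (h) (q))}


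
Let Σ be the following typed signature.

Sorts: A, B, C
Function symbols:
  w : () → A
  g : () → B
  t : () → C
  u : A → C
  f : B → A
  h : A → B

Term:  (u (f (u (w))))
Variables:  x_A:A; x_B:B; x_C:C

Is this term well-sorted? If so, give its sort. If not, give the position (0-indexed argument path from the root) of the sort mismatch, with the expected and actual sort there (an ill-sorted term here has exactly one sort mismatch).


      (w) : A
    (u (w)) : C
  (f (u (w))) : ✗ arg 0 at [0, 0] has sort C, expected B

ill-sorted at position [0, 0]: expected B, got C


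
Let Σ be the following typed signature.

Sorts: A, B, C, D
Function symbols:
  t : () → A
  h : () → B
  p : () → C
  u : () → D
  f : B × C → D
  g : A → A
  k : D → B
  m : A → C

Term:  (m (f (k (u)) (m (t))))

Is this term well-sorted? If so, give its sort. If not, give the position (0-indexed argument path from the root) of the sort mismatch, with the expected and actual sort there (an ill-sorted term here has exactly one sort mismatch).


ill-sorted at position [0]: expected A, got D

      (u) : D
    (k (u)) : B
      (t) : A
    (m (t)) : C
  (f (k (u)) (m (t))) : D
(m (f (k (u)) (m (t)))) : ✗ arg 0 at [0] has sort D, expected A


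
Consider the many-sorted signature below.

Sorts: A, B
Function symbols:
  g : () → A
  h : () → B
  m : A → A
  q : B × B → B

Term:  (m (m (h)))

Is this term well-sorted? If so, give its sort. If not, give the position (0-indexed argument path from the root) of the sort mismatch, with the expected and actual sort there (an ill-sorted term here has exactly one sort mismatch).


ill-sorted at position [0, 0]: expected A, got B

    (h) : B
  (m (h)) : ✗ arg 0 at [0, 0] has sort B, expected A


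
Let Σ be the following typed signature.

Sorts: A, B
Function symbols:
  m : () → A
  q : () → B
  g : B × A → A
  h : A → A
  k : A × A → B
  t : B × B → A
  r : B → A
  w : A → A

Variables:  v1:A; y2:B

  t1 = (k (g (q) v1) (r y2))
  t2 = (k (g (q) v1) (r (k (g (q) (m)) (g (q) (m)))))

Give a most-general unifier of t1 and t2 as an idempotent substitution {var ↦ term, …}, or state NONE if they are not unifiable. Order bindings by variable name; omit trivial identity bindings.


{y2 ↦ (k (g (q) (m)) (g (q) (m)))}


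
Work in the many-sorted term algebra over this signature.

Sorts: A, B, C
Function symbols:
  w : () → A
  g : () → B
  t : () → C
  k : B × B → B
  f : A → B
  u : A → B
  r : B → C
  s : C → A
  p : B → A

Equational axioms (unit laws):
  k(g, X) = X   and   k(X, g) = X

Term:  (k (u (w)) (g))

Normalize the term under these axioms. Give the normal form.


1. (k (u (w)) (g))  →  (u (w))

normal form = (u (w))


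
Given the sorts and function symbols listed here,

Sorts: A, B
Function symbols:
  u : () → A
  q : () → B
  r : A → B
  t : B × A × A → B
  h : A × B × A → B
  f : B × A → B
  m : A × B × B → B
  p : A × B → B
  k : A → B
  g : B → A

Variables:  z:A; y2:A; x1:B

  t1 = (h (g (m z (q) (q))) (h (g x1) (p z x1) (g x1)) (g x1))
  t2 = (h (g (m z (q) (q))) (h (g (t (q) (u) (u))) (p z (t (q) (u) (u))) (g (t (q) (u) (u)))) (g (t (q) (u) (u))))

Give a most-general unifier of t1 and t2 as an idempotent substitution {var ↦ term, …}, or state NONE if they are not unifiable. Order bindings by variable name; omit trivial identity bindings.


{x1 ↦ (t (q) (u) (u))}


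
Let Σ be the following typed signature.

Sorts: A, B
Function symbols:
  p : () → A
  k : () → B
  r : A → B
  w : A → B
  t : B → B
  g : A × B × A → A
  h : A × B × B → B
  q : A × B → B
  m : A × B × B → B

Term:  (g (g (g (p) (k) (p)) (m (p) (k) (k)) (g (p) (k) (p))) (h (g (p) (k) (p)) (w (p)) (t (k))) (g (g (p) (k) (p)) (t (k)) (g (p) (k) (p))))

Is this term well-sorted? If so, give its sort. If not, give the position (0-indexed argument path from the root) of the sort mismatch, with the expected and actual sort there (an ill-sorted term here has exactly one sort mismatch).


well-sorted; sort = A

      (p) : A
      (k) : B
      (p) : A
    (g (p) (k) (p)) : A
      (p) : A
      (k) : B
      (k) : B
    (m (p) (k) (k)) : B
      (p) : A
      (k) : B
      (p) : A
    (g (p) (k) (p)) : A
  (g (g (p) (k) (p)) (m (p) (k) (k)) (g (p) (k) (p))) : A
      (p) : A
      (k) : B
      (p) : A
    (g (p) (k) (p)) : A
      (p) : A
    (w (p)) : B
      (k) : B
    (t (k)) : B
  (h (g (p) (k) (p)) (w (p)) (t (k))) : B
      (p) : A
      (k) : B
      (p) : A
    (g (p) (k) (p)) : A
      (k) : B
    (t (k)) : B
      (p) : A
      (k) : B
      (p) : A
    (g (p) (k) (p)) : A
  (g (g (p) (k) (p)) (t (k)) (g (p) (k) (p))) : A
(g (g (g (p) (k) (p)) (m (p) (k) (k)) (g (p) (k) (p))) (h (g (p) (k) (p)) (w (p)) (t (k))) (g (g (p) (k) (p)) (t (k)) (g (p) (k) (p)))) : A


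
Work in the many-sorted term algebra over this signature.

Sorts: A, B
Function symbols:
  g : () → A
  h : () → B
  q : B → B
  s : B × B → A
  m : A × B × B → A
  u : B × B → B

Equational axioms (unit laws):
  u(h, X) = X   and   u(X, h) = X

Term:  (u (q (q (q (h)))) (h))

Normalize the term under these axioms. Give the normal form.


1. (u (q (q (q (h)))) (h))  →  (q (q (q (h))))

normal form = (q (q (q (h))))


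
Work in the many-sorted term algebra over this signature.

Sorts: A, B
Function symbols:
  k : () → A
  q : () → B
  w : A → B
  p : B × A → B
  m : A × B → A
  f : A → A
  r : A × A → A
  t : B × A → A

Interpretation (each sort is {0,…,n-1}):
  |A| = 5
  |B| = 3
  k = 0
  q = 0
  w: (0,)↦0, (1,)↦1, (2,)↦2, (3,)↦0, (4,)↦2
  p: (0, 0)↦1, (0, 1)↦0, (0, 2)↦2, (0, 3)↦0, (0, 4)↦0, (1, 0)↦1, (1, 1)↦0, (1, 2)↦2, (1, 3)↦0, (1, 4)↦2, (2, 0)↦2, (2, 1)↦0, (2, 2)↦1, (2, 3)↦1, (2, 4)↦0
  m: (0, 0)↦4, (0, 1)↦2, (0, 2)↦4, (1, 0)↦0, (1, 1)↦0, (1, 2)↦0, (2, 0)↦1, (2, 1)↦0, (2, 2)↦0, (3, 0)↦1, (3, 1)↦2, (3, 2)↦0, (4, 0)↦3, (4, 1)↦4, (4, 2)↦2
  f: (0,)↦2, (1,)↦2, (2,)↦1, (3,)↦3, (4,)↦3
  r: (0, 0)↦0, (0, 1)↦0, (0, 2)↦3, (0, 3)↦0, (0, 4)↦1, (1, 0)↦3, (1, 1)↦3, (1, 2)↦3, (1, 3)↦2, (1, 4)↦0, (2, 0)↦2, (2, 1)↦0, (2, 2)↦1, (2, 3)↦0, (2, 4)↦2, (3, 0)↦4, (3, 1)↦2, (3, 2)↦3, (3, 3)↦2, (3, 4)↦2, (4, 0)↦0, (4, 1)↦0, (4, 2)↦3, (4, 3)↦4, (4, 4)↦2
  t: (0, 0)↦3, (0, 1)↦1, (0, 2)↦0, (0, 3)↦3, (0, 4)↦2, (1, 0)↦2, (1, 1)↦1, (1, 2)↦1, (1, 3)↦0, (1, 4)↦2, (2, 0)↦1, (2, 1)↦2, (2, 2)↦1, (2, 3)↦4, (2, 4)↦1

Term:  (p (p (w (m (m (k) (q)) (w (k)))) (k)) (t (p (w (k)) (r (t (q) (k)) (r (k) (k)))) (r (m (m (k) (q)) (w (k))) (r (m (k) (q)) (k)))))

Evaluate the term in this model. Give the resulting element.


value = 2

  k = 0
  q = 0
  (m (k) (q)) = m(0, 0) = 4
  k = 0
  (w (k)) = w(0,) = 0
  (m (m (k) (q)) (w (k))) = m(4, 0) = 3
  (w (m (m (k) (q)) (w (k)))) = w(3,) = 0
  k = 0
  (p (w (m (m (k) (q)) (w (k)))) (k)) = p(0, 0) = 1
  k = 0
  (w (k)) = w(0,) = 0
  q = 0
  k = 0
  (t (q) (k)) = t(0, 0) = 3
  k = 0
  k = 0
  (r (k) (k)) = r(0, 0) = 0
  (r (t (q) (k)) (r (k) (k))) = r(3, 0) = 4
  (p (w (k)) (r (t (q) (k)) (r (k) (k)))) = p(0, 4) = 0
  k = 0
  q = 0
  (m (k) (q)) = m(0, 0) = 4
  k = 0
  (w (k)) = w(0,) = 0
  (m (m (k) (q)) (w (k))) = m(4, 0) = 3
  k = 0
  q = 0
  (m (k) (q)) = m(0, 0) = 4
  k = 0
  (r (m (k) (q)) (k)) = r(4, 0) = 0
  (r (m (m (k) (q)) (w (k))) (r (m (k) (q)) (k))) = r(3, 0) = 4
  (t (p (w (k)) (r (t (q) (k)) (r (k) (k)))) (r (m (m (k) (q)) (w (k))) (r (m (k) (q)) (k)))) = t(0, 4) = 2
  (p (p (w (m (m (k) (q)) (w (k)))) (k)) (t (p (w (k)) (r (t (q) (k)) (r (k) (k)))) (r (m (m (k) (q)) (w (k))) (r (m (k) (q)) (k))))) = p(1, 2) = 2


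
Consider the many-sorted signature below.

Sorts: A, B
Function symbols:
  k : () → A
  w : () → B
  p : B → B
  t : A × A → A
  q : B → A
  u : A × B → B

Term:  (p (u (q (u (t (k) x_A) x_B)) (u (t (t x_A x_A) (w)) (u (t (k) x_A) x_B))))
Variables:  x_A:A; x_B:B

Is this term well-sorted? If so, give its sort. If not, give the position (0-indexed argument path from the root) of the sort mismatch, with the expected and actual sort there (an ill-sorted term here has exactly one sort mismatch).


          (k) : A
          x_A : A
        (t (k) x_A) : A
        x_B : B
      (u (t (k) x_A) x_B) : B
    (q (u (t (k) x_A) x_B)) : A
          x_A : A
          x_A : A
        (t x_A x_A) : A
        (w) : B
      (t (t x_A x_A) (w)) : ✗ arg 1 at [0, 1, 0, 1] has sort B, expected A
          (k) : A
          x_A : A
        (t (k) x_A) : A
        x_B : B
      (u (t (k) x_A) x_B) : B

ill-sorted at position [0, 1, 0, 1]: expected A, got B


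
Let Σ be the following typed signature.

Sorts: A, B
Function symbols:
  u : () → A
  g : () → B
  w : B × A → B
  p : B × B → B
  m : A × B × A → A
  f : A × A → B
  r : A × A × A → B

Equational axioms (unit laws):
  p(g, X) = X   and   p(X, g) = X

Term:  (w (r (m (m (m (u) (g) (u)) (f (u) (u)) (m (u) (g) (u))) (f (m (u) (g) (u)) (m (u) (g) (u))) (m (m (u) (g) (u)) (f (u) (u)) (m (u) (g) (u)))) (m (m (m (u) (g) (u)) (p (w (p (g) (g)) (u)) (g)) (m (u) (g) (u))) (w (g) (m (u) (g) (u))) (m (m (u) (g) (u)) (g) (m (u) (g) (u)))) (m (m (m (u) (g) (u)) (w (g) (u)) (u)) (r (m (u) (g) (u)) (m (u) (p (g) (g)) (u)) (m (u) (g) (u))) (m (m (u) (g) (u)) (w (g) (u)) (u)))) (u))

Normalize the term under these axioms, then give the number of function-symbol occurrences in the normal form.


size = 98

1. (w (r (m (m (m (u) (g) (u)) (f (u) (u)) (m (u) (g) (u))) (f (m (u) (g) (u)) (m (u) (g) (u))) (m (m (u) (g) (u)) (f (u) (u)) (m (u) (g) (u)))) (m (m (m (u) (g) (u)) (p (w (p (g) (g)) (u)) (g)) (m (u) (g) (u))) (w (g) (m (u) (g) (u))) (m (m (u) (g) (u)) (g) (m (u) (g) (u)))) (m (m (m (u) (g) (u)) (w (g) (u)) (u)) (r (m (u) (g) (u)) (m (u) (p (g) (g)) (u)) (m (u) (g) (u))) (m (m (u) (g) (u)) (w (g) (u)) (u)))) (u))  →  (w (r (m (m (m (u) (g) (u)) (f (u) (u)) (m (u) (g) (u))) (f (m (u) (g) (u)) (m (u) (g) (u))) (m (m (u) (g) (u)) (f (u) (u)) (m (u) (g) (u)))) (m (m (m (u) (g) (u)) (w (p (g) (g)) (u)) (m (u) (g) (u))) (w (g) (m (u) (g) (u))) (m (m (u) (g) (u)) (g) (m (u) (g) (u)))) (m (m (m (u) (g) (u)) (w (g) (u)) (u)) (r (m (u) (g) (u)) (m (u) (p (g) (g)) (u)) (m (u) (g) (u))) (m (m (u) (g) (u)) (w (g) (u)) (u)))) (u))
2. (w (r (m (m (m (u) (g) (u)) (f (u) (u)) (m (u) (g) (u))) (f (m (u) (g) (u)) (m (u) (g) (u))) (m (m (u) (g) (u)) (f (u) (u)) (m (u) (g) (u)))) (m (m (m (u) (g) (u)) (w (p (g) (g)) (u)) (m (u) (g) (u))) (w (g) (m (u) (g) (u))) (m (m (u) (g) (u)) (g) (m (u) (g) (u)))) (m (m (m (u) (g) (u)) (w (g) (u)) (u)) (r (m (u) (g) (u)) (m (u) (p (g) (g)) (u)) (m (u) (g) (u))) (m (m (u) (g) (u)) (w (g) (u)) (u)))) (u))  →  (w (r (m (m (m (u) (g) (u)) (f (u) (u)) (m (u) (g) (u))) (f (m (u) (g) (u)) (m (u) (g) (u))) (m (m (u) (g) (u)) (f (u) (u)) (m (u) (g) (u)))) (m (m (m (u) (g) (u)) (w (g) (u)) (m (u) (g) (u))) (w (g) (m (u) (g) (u))) (m (m (u) (g) (u)) (g) (m (u) (g) (u)))) (m (m (m (u) (g) (u)) (w (g) (u)) (u)) (r (m (u) (g) (u)) (m (u) (p (g) (g)) (u)) (m (u) (g) (u))) (m (m (u) (g) (u)) (w (g) (u)) (u)))) (u))
3. (w (r (m (m (m (u) (g) (u)) (f (u) (u)) (m (u) (g) (u))) (f (m (u) (g) (u)) (m (u) (g) (u))) (m (m (u) (g) (u)) (f (u) (u)) (m (u) (g) (u)))) (m (m (m (u) (g) (u)) (w (g) (u)) (m (u) (g) (u))) (w (g) (m (u) (g) (u))) (m (m (u) (g) (u)) (g) (m (u) (g) (u)))) (m (m (m (u) (g) (u)) (w (g) (u)) (u)) (r (m (u) (g) (u)) (m (u) (p (g) (g)) (u)) (m (u) (g) (u))) (m (m (u) (g) (u)) (w (g) (u)) (u)))) (u))  →  (w (r (m (m (m (u) (g) (u)) (f (u) (u)) (m (u) (g) (u))) (f (m (u) (g) (u)) (m (u) (g) (u))) (m (m (u) (g) (u)) (f (u) (u)) (m (u) (g) (u)))) (m (m (m (u) (g) (u)) (w (g) (u)) (m (u) (g) (u))) (w (g) (m (u) (g) (u))) (m (m (u) (g) (u)) (g) (m (u) (g) (u)))) (m (m (m (u) (g) (u)) (w (g) (u)) (u)) (r (m (u) (g) (u)) (m (u) (g) (u)) (m (u) (g) (u))) (m (m (u) (g) (u)) (w (g) (u)) (u)))) (u))
normal form: (w (r (m (m (m (u) (g) (u)) (f (u) (u)) (m (u) (g) (u))) (f (m (u) (g) (u)) (m (u) (g) (u))) (m (m (u) (g) (u)) (f (u) (u)) (m (u) (g) (u)))) (m (m (m (u) (g) (u)) (w (g) (u)) (m (u) (g) (u))) (w (g) (m (u) (g) (u))) (m (m (u) (g) (u)) (g) (m (u) (g) (u)))) (m (m (m (u) (g) (u)) (w (g) (u)) (u)) (r (m (u) (g) (u)) (m (u) (g) (u)) (m (u) (g) (u))) (m (m (u) (g) (u)) (w (g) (u)) (u)))) (u))


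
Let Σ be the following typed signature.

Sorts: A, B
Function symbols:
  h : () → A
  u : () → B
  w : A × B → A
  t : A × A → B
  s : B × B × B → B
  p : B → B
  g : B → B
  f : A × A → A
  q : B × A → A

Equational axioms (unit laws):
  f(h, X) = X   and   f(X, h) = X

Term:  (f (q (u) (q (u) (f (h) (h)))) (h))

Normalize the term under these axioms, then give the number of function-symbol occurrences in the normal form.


1. (f (q (u) (q (u) (f (h) (h)))) (h))  →  (q (u) (q (u) (f (h) (h))))
2. (q (u) (q (u) (f (h) (h))))  →  (q (u) (q (u) (h)))
normal form: (q (u) (q (u) (h)))

size = 5


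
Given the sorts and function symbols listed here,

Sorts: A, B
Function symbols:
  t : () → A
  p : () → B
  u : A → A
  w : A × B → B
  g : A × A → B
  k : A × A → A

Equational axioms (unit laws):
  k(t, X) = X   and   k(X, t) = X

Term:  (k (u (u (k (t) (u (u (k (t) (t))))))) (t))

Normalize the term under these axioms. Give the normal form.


normal form = (u (u (u (u (t)))))

1. (k (u (u (k (t) (u (u (k (t) (t))))))) (t))  →  (u (u (k (t) (u (u (k (t) (t)))))))
2. (u (u (k (t) (u (u (k (t) (t)))))))  →  (u (u (u (u (k (t) (t))))))
3. (u (u (u (u (k (t) (t))))))  →  (u (u (u (u (t)))))


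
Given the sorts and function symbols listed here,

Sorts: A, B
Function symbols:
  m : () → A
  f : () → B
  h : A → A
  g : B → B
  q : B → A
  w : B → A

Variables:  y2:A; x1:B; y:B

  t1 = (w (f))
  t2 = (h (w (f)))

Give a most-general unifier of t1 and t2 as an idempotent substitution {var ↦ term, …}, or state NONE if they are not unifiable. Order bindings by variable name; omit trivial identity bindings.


NONE (not unifiable)

head clash or occurs-check failure — not unifiable


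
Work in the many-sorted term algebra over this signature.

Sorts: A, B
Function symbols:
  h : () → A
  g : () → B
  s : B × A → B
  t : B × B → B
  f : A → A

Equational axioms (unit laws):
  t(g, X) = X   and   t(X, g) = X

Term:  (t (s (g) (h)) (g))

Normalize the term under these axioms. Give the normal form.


normal form = (s (g) (h))

1. (t (s (g) (h)) (g))  →  (s (g) (h))


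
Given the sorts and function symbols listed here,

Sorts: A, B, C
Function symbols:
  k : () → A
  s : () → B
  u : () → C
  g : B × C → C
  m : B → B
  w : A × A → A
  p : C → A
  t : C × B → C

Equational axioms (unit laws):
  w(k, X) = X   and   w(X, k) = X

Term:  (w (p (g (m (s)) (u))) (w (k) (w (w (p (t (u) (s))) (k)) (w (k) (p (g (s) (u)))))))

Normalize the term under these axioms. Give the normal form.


normal form = (w (p (g (m (s)) (u))) (w (p (t (u) (s))) (p (g (s) (u)))))

1. (w (p (g (m (s)) (u))) (w (k) (w (w (p (t (u) (s))) (k)) (w (k) (p (g (s) (u)))))))  →  (w (p (g (m (s)) (u))) (w (w (p (t (u) (s))) (k)) (w (k) (p (g (s) (u))))))
2. (w (p (g (m (s)) (u))) (w (w (p (t (u) (s))) (k)) (w (k) (p (g (s) (u))))))  →  (w (p (g (m (s)) (u))) (w (p (t (u) (s))) (w (k) (p (g (s) (u))))))
3. (w (p (g (m (s)) (u))) (w (p (t (u) (s))) (w (k) (p (g (s) (u))))))  →  (w (p (g (m (s)) (u))) (w (p (t (u) (s))) (p (g (s) (u)))))


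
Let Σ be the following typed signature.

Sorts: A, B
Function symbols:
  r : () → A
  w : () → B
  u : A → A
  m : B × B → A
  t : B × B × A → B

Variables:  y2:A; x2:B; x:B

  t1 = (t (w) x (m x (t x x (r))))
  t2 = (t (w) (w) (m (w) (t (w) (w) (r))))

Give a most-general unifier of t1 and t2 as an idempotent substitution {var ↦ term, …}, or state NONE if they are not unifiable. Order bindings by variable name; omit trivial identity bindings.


{x ↦ (w)}


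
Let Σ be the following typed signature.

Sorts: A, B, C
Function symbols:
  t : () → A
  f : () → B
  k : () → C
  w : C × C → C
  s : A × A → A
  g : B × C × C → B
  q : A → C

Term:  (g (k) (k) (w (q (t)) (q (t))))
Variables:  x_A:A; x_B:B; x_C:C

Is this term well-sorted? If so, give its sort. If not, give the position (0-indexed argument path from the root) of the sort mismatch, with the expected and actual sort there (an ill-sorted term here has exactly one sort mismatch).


  (k) : C
  (k) : C
      (t) : A
    (q (t)) : C
      (t) : A
    (q (t)) : C
  (w (q (t)) (q (t))) : C
(g (k) (k) (w (q (t)) (q (t)))) : ✗ arg 0 at [0] has sort C, expected B

ill-sorted at position [0]: expected B, got C


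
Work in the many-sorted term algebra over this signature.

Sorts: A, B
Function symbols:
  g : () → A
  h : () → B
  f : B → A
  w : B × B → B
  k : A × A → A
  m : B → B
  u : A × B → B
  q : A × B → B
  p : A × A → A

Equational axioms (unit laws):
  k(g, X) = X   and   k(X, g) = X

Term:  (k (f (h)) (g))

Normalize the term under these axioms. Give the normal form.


1. (k (f (h)) (g))  →  (f (h))

normal form = (f (h))


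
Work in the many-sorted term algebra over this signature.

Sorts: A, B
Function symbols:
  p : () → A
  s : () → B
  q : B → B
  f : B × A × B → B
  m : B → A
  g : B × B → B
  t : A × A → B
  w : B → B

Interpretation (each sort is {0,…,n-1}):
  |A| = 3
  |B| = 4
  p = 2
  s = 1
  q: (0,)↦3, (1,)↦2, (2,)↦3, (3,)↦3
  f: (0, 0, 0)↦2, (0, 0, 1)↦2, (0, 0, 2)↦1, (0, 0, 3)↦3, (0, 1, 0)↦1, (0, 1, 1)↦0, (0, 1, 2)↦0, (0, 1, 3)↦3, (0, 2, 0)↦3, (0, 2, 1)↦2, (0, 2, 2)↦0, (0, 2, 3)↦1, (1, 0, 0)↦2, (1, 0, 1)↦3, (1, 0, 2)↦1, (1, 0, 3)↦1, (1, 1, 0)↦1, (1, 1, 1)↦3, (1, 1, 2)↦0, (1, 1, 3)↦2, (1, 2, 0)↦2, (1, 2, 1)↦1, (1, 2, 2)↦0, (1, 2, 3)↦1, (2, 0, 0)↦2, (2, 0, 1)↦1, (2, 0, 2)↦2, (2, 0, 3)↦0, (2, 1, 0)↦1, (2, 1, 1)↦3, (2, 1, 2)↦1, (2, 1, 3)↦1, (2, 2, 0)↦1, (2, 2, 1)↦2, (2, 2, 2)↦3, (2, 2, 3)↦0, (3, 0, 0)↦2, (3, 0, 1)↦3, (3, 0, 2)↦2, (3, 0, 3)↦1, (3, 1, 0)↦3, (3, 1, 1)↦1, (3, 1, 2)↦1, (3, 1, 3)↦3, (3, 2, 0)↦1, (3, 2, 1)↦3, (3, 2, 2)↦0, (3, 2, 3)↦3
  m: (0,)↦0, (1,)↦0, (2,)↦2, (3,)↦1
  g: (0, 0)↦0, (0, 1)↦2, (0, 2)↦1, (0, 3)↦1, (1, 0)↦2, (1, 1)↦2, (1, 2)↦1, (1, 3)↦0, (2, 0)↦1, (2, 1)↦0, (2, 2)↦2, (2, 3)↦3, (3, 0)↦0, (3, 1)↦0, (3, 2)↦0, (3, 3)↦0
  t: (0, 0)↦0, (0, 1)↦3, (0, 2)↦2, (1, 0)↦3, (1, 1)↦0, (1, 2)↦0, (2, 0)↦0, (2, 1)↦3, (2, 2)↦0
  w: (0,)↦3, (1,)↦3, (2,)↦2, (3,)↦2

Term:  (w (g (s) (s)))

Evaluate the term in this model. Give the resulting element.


  s = 1
  s = 1
  (g (s) (s)) = g(1, 1) = 2
  (w (g (s) (s))) = w(2,) = 2

value = 2
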